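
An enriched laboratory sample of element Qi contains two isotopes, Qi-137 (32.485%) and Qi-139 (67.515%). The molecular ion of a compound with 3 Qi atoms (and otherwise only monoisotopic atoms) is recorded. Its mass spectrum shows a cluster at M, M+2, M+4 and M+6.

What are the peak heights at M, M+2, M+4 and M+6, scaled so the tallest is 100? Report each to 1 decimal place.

Each Qi atom is independently Qi-137 (p = 0.32485) or Qi-139 (q = 0.67515); the cluster is the binomial expansion (p + q)^3.
P(M) = 0.32485^3 = 0.034281
P(M+2) = 3 × 0.32485^2 × 0.67515^1 = 0.213741
P(M+4) = 3 × 0.32485^1 × 0.67515^2 = 0.444227
P(M+6) = 0.67515^3 = 0.307752
The M+4 peak is largest (0.444227); scaling to 100 gives 7.7 : 48.1 : 100.0 : 69.3.

7.7 : 48.1 : 100.0 : 69.3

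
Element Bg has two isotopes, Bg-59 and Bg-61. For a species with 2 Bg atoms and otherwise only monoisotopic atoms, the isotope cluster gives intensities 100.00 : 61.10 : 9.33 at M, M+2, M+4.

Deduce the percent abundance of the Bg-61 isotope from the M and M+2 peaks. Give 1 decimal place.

23.4%

Write p for the Bg-59 fraction. I(M+2)/I(M) = [C(2,1)·p^1·(1−p)] / p^2 = 2·(1−p)/p = 61.10/100.00 = 0.6110
(1−p)/p = 0.6110/2 = 0.3055  ⇒  p = 1/(1 + 0.3055) = 0.7660
Bg-59: 76.6%, Bg-61: 23.4%.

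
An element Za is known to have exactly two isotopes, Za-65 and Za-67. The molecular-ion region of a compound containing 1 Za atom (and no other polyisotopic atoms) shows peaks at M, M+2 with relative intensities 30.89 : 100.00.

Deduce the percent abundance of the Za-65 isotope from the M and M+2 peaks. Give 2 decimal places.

Write p for the Za-65 fraction. I(M+2)/I(M) = [C(1,1)·p^0·(1−p)] / p^1 = 1·(1−p)/p = 100.00/30.89 = 3.2373
(1−p)/p = 3.2373/1 = 3.2373  ⇒  p = 1/(1 + 3.2373) = 0.2360
Za-65: 23.60%, Za-67: 76.40%.

23.60%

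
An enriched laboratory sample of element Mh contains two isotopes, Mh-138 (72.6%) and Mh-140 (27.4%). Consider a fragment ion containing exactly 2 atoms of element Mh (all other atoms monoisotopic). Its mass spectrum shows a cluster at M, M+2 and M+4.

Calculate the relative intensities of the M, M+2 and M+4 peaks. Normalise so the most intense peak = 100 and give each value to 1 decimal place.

Expanding (0.726 + 0.274)^2:
P(M) = 0.726^2 = 0.527076
P(M+2) = 2 × 0.726^1 × 0.274^1 = 0.397848
P(M+4) = 0.274^2 = 0.075076
The M peak is largest (0.527076); scaling to 100 gives 100.0 : 75.5 : 14.2.

100.0 : 75.5 : 14.2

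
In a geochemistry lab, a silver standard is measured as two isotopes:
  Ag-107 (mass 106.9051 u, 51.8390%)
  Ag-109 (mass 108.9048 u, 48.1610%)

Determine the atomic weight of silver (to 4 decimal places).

107.8682 u

The abundance-weighted mean is 0.518390 × 106.9051 + 0.481610 × 108.9048
= 55.41853 + 52.44964 = 107.86817 u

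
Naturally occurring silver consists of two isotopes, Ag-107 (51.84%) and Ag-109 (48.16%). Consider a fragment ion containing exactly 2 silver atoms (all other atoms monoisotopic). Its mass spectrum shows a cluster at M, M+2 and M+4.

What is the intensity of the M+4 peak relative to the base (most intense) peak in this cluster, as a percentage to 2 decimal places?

46.45%

Binomial terms of (0.5184 + 0.4816)^2: M 0.2687, M+2 0.4993, M+4 0.2319 → M+2 is the base peak.
P(M+2) = C(2,1) × 0.5184^1 × 0.4816^1 = 2 × 0.5184 × 0.4816 = 0.499323 (base)
P(M+4) = C(2,2) × 0.5184^0 × 0.4816^2 = 1 × 1.0000 × 0.23193856 = 0.231939
Relative intensity = 0.231939 / 0.499323 × 100 = 46.45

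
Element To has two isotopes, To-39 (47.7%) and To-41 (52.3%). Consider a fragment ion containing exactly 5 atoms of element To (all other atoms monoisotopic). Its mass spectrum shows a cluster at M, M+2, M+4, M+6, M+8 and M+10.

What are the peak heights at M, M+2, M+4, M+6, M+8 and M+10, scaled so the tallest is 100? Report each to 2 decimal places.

The 5 To atoms are independent, so intensities follow the terms of (0.477 + 0.523)^5.
P(M) = 0.477^5 = 0.024694
P(M+2) = 5 × 0.477^4 × 0.523^1 = 0.135377
P(M+4) = 10 × 0.477^3 × 0.523^2 = 0.296865
P(M+6) = 10 × 0.477^2 × 0.523^3 = 0.325493
P(M+8) = 5 × 0.477^1 × 0.523^4 = 0.178441
P(M+10) = 0.523^5 = 0.039130
The M+6 peak is largest (0.325493); scaling to 100 gives 7.59 : 41.59 : 91.20 : 100.00 : 54.82 : 12.02.

7.59 : 41.59 : 91.20 : 100.00 : 54.82 : 12.02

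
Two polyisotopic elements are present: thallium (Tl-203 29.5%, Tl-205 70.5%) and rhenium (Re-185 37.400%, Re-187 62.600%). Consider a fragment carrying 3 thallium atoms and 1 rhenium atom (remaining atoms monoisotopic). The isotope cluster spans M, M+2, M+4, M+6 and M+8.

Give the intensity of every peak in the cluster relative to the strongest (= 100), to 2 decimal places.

Thallium pattern (n=3): 0.02567237 : 0.18405787 : 0.43986713 : 0.35040263
Rhenium pattern (n=1): 0.3740 : 0.6260
Convolve the two distributions (both contribute in 2-u steps):
  M: 0.02567237×0.3740 = 0.009601
  M+2: 0.02567237×0.6260 + 0.18405787×0.3740 = 0.084909
  M+4: 0.18405787×0.6260 + 0.43986713×0.3740 = 0.279731
  M+6: 0.43986713×0.6260 + 0.35040263×0.3740 = 0.406407
  M+8: 0.35040263×0.6260 = 0.219352
Scale to base peak (0.406407) = 100: 2.36 : 20.89 : 68.83 : 100.00 : 53.97

2.36 : 20.89 : 68.83 : 100.00 : 53.97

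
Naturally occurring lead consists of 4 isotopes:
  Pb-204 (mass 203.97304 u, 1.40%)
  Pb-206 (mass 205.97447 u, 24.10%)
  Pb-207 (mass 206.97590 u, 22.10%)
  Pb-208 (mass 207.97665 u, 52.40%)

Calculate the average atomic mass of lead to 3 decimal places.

The abundance-weighted mean is 0.0140 × 203.97304 + 0.2410 × 205.97447 + 0.2210 × 206.97590 + 0.5240 × 207.97665
= 2.855623 + 49.639847 + 45.741674 + 108.979765 = 207.216909 u

207.217 u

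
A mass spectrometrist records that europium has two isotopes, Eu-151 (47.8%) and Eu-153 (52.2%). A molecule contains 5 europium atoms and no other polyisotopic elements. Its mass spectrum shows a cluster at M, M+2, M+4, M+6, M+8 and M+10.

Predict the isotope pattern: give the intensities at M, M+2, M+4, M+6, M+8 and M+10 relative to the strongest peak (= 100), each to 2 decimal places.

7.68 : 41.93 : 91.57 : 100.00 : 54.60 : 11.93

Each Eu atom is independently Eu-151 (p = 0.478) or Eu-153 (q = 0.522); the cluster is the binomial expansion (p + q)^5.
P(M) = 0.478^5 = 0.024954
P(M+2) = 5 × 0.478^4 × 0.522^1 = 0.136255
P(M+4) = 10 × 0.478^3 × 0.522^2 = 0.297594
P(M+6) = 10 × 0.478^2 × 0.522^3 = 0.324988
P(M+8) = 5 × 0.478^1 × 0.522^4 = 0.177452
P(M+10) = 0.522^5 = 0.038757
The M+6 peak is largest (0.324988); scaling to 100 gives 7.68 : 41.93 : 91.57 : 100.00 : 54.60 : 11.93.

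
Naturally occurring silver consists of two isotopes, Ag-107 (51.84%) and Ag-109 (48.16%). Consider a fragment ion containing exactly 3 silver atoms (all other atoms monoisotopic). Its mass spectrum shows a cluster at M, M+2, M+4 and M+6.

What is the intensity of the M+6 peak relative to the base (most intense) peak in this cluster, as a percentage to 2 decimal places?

Term probabilities: M 0.1393, M+2 0.3883, M+4 0.3607, M+6 0.1117. Base peak = M+2.
P(M+2) = C(3,1) × 0.5184^2 × 0.4816^1 = 3 × 0.26873856 × 0.4816 = 0.388273 (base)
P(M+6) = C(3,3) × 0.5184^0 × 0.4816^3 = 1 × 1.0000 × 0.11170161 = 0.111702
Relative intensity = 0.111702 / 0.388273 × 100 = 28.77

28.77%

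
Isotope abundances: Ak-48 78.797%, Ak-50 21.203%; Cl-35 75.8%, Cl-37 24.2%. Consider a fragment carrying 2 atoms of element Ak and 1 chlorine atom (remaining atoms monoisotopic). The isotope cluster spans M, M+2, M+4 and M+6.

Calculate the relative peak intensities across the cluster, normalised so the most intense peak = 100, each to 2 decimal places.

Element Ak pattern (n=2): 0.62089672 : 0.33414656 : 0.04495672
Chlorine pattern (n=1): 0.7580 : 0.2420
Convolve the two distributions (both contribute in 2-u steps):
  M: 0.62089672×0.7580 = 0.470640
  M+2: 0.62089672×0.2420 + 0.33414656×0.7580 = 0.403540
  M+4: 0.33414656×0.2420 + 0.04495672×0.7580 = 0.114941
  M+6: 0.04495672×0.2420 = 0.010880
Scale to base peak (0.470640) = 100: 100.00 : 85.74 : 24.42 : 2.31

100.00 : 85.74 : 24.42 : 2.31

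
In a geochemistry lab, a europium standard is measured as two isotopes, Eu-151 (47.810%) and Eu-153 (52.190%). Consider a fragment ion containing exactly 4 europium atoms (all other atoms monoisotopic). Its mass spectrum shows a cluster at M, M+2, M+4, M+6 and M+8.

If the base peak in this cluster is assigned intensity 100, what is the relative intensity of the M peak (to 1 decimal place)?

14.0

Binomial terms of (0.47810 + 0.52190)^4: M 0.0522, M+2 0.2281, M+4 0.3736, M+6 0.2719, M+8 0.0742 → M+4 is the base peak.
P(M+4) = C(4,2) × 0.47810^2 × 0.52190^2 = 6 × 0.22857961 × 0.27237961 = 0.373563 (base)
P(M) = C(4,0) × 0.47810^4 × 0.52190^0 = 1 × 0.05224864 × 1.0000 = 0.052249
Relative intensity = 0.052249 / 0.373563 × 100 = 14.0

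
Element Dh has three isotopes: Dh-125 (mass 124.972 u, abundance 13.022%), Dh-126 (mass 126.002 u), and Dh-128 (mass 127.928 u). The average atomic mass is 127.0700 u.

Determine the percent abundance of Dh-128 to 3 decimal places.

62.416%

Let x and y be the fractions of Dh-126 and Dh-128. Then x + y = 1 − 0.13022 = 0.86978 and 126.002x + 127.928y = 127.0700 − 0.13022×124.972 = 110.79614616.
Substituting: 126.002x + 127.928(0.86978 − x) = 110.79614616
(126.002 − 127.928)x = -0.47306968  ⇒  x = 0.24562, y = 0.62416
Dh-126: 24.562%, Dh-128: 62.416%.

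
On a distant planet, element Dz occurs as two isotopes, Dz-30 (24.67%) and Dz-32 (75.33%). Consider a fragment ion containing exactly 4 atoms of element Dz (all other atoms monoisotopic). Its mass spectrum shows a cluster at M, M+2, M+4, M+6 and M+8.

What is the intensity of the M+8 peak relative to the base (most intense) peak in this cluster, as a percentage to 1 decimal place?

Term probabilities: M 0.0037, M+2 0.0452, M+4 0.2072, M+6 0.4218, M+8 0.3220. Base peak = M+6.
P(M+6) = C(4,3) × 0.2467^1 × 0.7533^3 = 4 × 0.2467 × 0.42746829 = 0.421826 (base)
P(M+8) = C(4,4) × 0.2467^0 × 0.7533^4 = 1 × 1.0000 × 0.32201186 = 0.322012
Relative intensity = 0.322012 / 0.421826 × 100 = 76.3

76.3%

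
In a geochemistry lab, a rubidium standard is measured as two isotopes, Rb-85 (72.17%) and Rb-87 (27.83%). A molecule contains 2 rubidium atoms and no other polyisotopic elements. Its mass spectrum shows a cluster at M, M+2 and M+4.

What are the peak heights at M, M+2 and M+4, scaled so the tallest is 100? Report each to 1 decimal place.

100.0 : 77.1 : 14.9

The 2 Rb atoms are independent, so intensities follow the terms of (0.7217 + 0.2783)^2.
P(M) = 0.7217^2 = 0.520851
P(M+2) = 2 × 0.7217^1 × 0.2783^1 = 0.401698
P(M+4) = 0.2783^2 = 0.077451
The M peak is largest (0.520851); scaling to 100 gives 100.0 : 77.1 : 14.9.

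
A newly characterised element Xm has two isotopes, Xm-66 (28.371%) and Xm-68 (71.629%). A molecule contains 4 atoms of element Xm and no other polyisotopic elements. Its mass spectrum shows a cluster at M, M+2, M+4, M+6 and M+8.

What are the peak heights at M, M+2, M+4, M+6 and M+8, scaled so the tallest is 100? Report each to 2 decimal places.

1.55 : 15.69 : 59.41 : 100.00 : 63.12

Each Xm atom is independently Xm-66 (p = 0.28371) or Xm-68 (q = 0.71629); the cluster is the binomial expansion (p + q)^4.
P(M) = 0.28371^4 = 0.006479
P(M+2) = 4 × 0.28371^3 × 0.71629^1 = 0.065429
P(M+4) = 6 × 0.28371^2 × 0.71629^2 = 0.247787
P(M+6) = 4 × 0.28371^1 × 0.71629^3 = 0.417063
P(M+8) = 0.71629^4 = 0.263242
The M+6 peak is largest (0.417063); scaling to 100 gives 1.55 : 15.69 : 59.41 : 100.00 : 63.12.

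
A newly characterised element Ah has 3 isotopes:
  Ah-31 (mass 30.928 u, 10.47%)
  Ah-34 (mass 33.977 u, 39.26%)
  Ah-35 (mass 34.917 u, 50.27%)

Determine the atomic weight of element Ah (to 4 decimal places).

34.1303 u

Weight each isotope mass by its fractional abundance: 0.1047 × 30.928 + 0.3926 × 33.977 + 0.5027 × 34.917
= 3.23816 + 13.33937 + 17.55278 = 34.13031 u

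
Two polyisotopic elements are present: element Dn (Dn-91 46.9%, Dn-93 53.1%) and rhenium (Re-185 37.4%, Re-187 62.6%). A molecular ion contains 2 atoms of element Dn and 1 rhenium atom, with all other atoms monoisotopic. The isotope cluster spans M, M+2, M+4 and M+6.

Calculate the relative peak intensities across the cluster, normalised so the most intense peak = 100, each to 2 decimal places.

Element Dn pattern (n=2): 0.219961 : 0.498078 : 0.281961
Rhenium pattern (n=1): 0.3740 : 0.6260
Convolve the two distributions (both contribute in 2-u steps):
  M: 0.219961×0.3740 = 0.082265
  M+2: 0.219961×0.6260 + 0.498078×0.3740 = 0.323977
  M+4: 0.498078×0.6260 + 0.281961×0.3740 = 0.417250
  M+6: 0.281961×0.6260 = 0.176508
Scale to base peak (0.417250) = 100: 19.72 : 77.65 : 100.00 : 42.30

19.72 : 77.65 : 100.00 : 42.30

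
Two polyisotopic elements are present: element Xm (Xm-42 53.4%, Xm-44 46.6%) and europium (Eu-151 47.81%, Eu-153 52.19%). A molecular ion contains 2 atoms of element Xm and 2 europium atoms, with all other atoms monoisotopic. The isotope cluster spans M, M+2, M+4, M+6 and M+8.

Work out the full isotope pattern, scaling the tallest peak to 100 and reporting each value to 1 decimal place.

Element Xm pattern (n=2): 0.285156 : 0.497688 : 0.217156
Europium pattern (n=2): 0.22857961 : 0.49904078 : 0.27237961
Convolve the two distributions (both contribute in 2-u steps):
  M: 0.285156×0.22857961 = 0.065181
  M+2: 0.285156×0.49904078 + 0.497688×0.22857961 = 0.256066
  M+4: 0.285156×0.27237961 + 0.497688×0.49904078 + 0.217156×0.22857961 = 0.375675
  M+6: 0.497688×0.27237961 + 0.217156×0.49904078 = 0.243930
  M+8: 0.217156×0.27237961 = 0.059149
Scale to base peak (0.375675) = 100: 17.4 : 68.2 : 100.0 : 64.9 : 15.7

17.4 : 68.2 : 100.0 : 64.9 : 15.7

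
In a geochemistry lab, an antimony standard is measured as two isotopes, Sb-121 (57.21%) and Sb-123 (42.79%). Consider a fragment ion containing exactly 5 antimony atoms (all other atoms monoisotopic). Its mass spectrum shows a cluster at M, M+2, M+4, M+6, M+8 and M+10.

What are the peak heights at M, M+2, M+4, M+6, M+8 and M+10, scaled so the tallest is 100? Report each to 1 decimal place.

17.9 : 66.8 : 100.0 : 74.8 : 28.0 : 4.2

The 5 Sb atoms are independent, so intensities follow the terms of (0.5721 + 0.4279)^5.
P(M) = 0.5721^5 = 0.061286
P(M+2) = 5 × 0.5721^4 × 0.4279^1 = 0.229192
P(M+4) = 10 × 0.5721^3 × 0.4279^2 = 0.342847
P(M+6) = 10 × 0.5721^2 × 0.4279^3 = 0.256431
P(M+8) = 5 × 0.5721^1 × 0.4279^4 = 0.095898
P(M+10) = 0.4279^5 = 0.014345
The M+4 peak is largest (0.342847); scaling to 100 gives 17.9 : 66.8 : 100.0 : 74.8 : 28.0 : 4.2.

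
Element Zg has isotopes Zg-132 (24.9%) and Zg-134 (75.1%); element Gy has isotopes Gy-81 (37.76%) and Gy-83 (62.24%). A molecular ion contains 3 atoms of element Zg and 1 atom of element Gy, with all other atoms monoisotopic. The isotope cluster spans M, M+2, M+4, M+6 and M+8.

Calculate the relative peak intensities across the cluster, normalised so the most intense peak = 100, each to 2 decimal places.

1.38 : 14.77 : 58.28 : 100.00 : 62.45

Element Zg pattern (n=3): 0.01543825 : 0.13968825 : 0.42130875 : 0.42356475
Element Gy pattern (n=1): 0.3776 : 0.6224
Convolve the two distributions (both contribute in 2-u steps):
  M: 0.01543825×0.3776 = 0.005829
  M+2: 0.01543825×0.6224 + 0.13968825×0.3776 = 0.062355
  M+4: 0.13968825×0.6224 + 0.42130875×0.3776 = 0.246028
  M+6: 0.42130875×0.6224 + 0.42356475×0.3776 = 0.422161
  M+8: 0.42356475×0.6224 = 0.263627
Scale to base peak (0.422161) = 100: 1.38 : 14.77 : 58.28 : 100.00 : 62.45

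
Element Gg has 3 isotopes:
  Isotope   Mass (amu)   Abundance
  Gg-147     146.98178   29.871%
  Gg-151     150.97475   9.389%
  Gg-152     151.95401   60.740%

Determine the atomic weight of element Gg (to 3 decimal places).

Ar = Σ fᵢ·mᵢ = 0.29871 × 146.98178 + 0.09389 × 150.97475 + 0.60740 × 151.95401
= 43.904928 + 14.175019 + 92.296866 = 150.376813 amu

150.377 amu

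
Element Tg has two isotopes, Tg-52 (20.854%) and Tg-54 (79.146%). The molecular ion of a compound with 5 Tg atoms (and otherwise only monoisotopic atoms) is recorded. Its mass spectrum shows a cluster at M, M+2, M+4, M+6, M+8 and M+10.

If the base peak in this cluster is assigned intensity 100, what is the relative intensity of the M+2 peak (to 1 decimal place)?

1.8

(0.20854 + 0.79146)^5 gives M 0.0004, M+2 0.0075, M+4 0.0568, M+6 0.2156, M+8 0.4091, M+10 0.3106; the largest is M+8.
P(M+8) = C(5,4) × 0.20854^1 × 0.79146^4 = 5 × 0.20854 × 0.39238815 = 0.409143 (base)
P(M+2) = C(5,1) × 0.20854^4 × 0.79146^1 = 5 × 0.00189129 × 0.79146 = 0.007484
Relative intensity = 0.007484 / 0.409143 × 100 = 1.8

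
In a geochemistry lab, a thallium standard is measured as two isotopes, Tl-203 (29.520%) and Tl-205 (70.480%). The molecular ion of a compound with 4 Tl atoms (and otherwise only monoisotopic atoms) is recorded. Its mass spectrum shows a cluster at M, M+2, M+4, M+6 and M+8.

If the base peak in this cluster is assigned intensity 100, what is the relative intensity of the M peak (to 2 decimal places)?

1.84

(0.29520 + 0.70480)^4 gives M 0.0076, M+2 0.0725, M+4 0.2597, M+6 0.4134, M+8 0.2468; the largest is M+6.
P(M+6) = C(4,3) × 0.29520^1 × 0.70480^3 = 4 × 0.2952 × 0.35010449 = 0.413403 (base)
P(M) = C(4,0) × 0.29520^4 × 0.70480^0 = 1 × 0.00759391 × 1.0000 = 0.007594
Relative intensity = 0.007594 / 0.413403 × 100 = 1.84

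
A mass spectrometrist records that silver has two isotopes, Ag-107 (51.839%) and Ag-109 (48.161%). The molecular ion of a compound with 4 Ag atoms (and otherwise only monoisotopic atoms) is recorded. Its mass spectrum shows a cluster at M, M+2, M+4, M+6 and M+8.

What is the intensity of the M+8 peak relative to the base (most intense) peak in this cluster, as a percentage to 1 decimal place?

14.4%

(0.51839 + 0.48161)^4 gives M 0.0722, M+2 0.2684, M+4 0.3740, M+6 0.2316, M+8 0.0538; the largest is M+4.
P(M+4) = C(4,2) × 0.51839^2 × 0.48161^2 = 6 × 0.26872819 × 0.23194819 = 0.373986 (base)
P(M+8) = C(4,4) × 0.51839^0 × 0.48161^4 = 1 × 1.0000 × 0.05379996 = 0.053800
Relative intensity = 0.053800 / 0.373986 × 100 = 14.4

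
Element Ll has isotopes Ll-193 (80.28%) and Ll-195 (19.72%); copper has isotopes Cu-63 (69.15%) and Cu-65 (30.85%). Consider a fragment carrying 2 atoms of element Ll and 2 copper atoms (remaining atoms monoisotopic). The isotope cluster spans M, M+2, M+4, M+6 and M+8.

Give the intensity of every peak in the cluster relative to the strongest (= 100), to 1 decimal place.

Element Ll pattern (n=2): 0.64448784 : 0.31662432 : 0.03888784
Copper pattern (n=2): 0.47817225 : 0.4266555 : 0.09517225
Convolve the two distributions (both contribute in 2-u steps):
  M: 0.64448784×0.47817225 = 0.308176
  M+2: 0.64448784×0.4266555 + 0.31662432×0.47817225 = 0.426375
  M+4: 0.64448784×0.09517225 + 0.31662432×0.4266555 + 0.03888784×0.47817225 = 0.215022
  M+6: 0.31662432×0.09517225 + 0.03888784×0.4266555 = 0.046726
  M+8: 0.03888784×0.09517225 = 0.003701
Scale to base peak (0.426375) = 100: 72.3 : 100.0 : 50.4 : 11.0 : 0.9

72.3 : 100.0 : 50.4 : 11.0 : 0.9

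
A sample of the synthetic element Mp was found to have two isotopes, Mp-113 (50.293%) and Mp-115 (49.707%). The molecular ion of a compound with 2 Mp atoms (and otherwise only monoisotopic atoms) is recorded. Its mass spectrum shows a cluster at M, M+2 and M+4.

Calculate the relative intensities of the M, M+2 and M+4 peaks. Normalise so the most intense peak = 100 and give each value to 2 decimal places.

50.59 : 100.00 : 49.42

Each Mp atom is independently Mp-113 (p = 0.50293) or Mp-115 (q = 0.49707); the cluster is the binomial expansion (p + q)^2.
P(M) = 0.50293^2 = 0.252939
P(M+2) = 2 × 0.50293^1 × 0.49707^1 = 0.499983
P(M+4) = 0.49707^2 = 0.247079
The M+2 peak is largest (0.499983); scaling to 100 gives 50.59 : 100.00 : 49.42.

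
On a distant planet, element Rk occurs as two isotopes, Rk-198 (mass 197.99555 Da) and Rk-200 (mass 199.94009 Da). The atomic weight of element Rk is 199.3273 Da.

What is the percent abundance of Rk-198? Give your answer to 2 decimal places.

31.51%

Let x be the fractional abundance of Rk-198; then Rk-200 has abundance 1 − x.
197.99555·x + 199.94009·(1 − x) = 199.3273
(197.99555 − 199.94009)·x = 199.3273 − 199.94009
x = -0.61279 / -1.94454 = 0.31513 → 31.51% Rk-198, 68.49% Rk-200.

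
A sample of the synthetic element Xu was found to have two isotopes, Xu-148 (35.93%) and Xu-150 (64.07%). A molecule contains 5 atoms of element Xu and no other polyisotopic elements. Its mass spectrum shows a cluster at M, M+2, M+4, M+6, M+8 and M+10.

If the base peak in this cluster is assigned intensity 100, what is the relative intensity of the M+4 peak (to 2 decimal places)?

56.08

Binomial terms of (0.3593 + 0.6407)^5: M 0.0060, M+2 0.0534, M+4 0.1904, M+6 0.3395, M+8 0.3027, M+10 0.1080 → M+6 is the base peak.
P(M+6) = C(5,3) × 0.3593^2 × 0.6407^3 = 10 × 0.12909649 × 0.2630051 = 0.339530 (base)
P(M+4) = C(5,2) × 0.3593^3 × 0.6407^2 = 10 × 0.04638437 × 0.41049649 = 0.190406
Relative intensity = 0.190406 / 0.339530 × 100 = 56.08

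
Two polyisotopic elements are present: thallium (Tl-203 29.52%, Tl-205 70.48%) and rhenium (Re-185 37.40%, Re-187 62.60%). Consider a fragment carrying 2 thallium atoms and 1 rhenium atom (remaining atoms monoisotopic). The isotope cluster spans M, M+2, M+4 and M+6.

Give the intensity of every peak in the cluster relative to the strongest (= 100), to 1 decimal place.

Thallium pattern (n=2): 0.08714304 : 0.41611392 : 0.49674304
Rhenium pattern (n=1): 0.3740 : 0.6260
Convolve the two distributions (both contribute in 2-u steps):
  M: 0.08714304×0.3740 = 0.032591
  M+2: 0.08714304×0.6260 + 0.41611392×0.3740 = 0.210178
  M+4: 0.41611392×0.6260 + 0.49674304×0.3740 = 0.446269
  M+6: 0.49674304×0.6260 = 0.310961
Scale to base peak (0.446269) = 100: 7.3 : 47.1 : 100.0 : 69.7

7.3 : 47.1 : 100.0 : 69.7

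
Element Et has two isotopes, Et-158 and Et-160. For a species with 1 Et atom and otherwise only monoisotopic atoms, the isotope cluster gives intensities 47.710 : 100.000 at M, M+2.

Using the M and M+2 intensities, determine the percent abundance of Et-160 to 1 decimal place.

67.7%

Write p for the Et-158 fraction. I(M+2)/I(M) = [C(1,1)·p^0·(1−p)] / p^1 = 1·(1−p)/p = 100.000/47.710 = 2.0960
(1−p)/p = 2.0960/1 = 2.0960  ⇒  p = 1/(1 + 2.0960) = 0.3230
Et-158: 32.3%, Et-160: 67.7%.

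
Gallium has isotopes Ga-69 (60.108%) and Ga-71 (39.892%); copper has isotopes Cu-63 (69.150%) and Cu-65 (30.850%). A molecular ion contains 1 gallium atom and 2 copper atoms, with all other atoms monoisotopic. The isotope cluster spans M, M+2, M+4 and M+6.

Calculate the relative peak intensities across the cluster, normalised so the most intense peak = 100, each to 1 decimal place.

Gallium pattern (n=1): 0.60108 : 0.39892
Copper pattern (n=2): 0.47817225 : 0.4266555 : 0.09517225
Convolve the two distributions (both contribute in 2-u steps):
  M: 0.60108×0.47817225 = 0.287420
  M+2: 0.60108×0.4266555 + 0.39892×0.47817225 = 0.447207
  M+4: 0.60108×0.09517225 + 0.39892×0.4266555 = 0.227408
  M+6: 0.39892×0.09517225 = 0.037966
Scale to base peak (0.447207) = 100: 64.3 : 100.0 : 50.9 : 8.5

64.3 : 100.0 : 50.9 : 8.5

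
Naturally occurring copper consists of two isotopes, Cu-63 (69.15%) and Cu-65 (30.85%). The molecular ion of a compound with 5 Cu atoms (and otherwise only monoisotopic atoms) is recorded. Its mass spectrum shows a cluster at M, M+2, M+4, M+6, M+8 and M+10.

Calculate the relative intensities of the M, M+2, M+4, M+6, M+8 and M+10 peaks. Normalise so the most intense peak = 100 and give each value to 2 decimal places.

The 5 Cu atoms are independent, so intensities follow the terms of (0.6915 + 0.3085)^5.
P(M) = 0.6915^5 = 0.158111
P(M+2) = 5 × 0.6915^4 × 0.3085^1 = 0.352691
P(M+4) = 10 × 0.6915^3 × 0.3085^2 = 0.314693
P(M+6) = 10 × 0.6915^2 × 0.3085^3 = 0.140394
P(M+8) = 5 × 0.6915^1 × 0.3085^4 = 0.031317
P(M+10) = 0.3085^5 = 0.002794
The M+2 peak is largest (0.352691); scaling to 100 gives 44.83 : 100.00 : 89.23 : 39.81 : 8.88 : 0.79.

44.83 : 100.00 : 89.23 : 39.81 : 8.88 : 0.79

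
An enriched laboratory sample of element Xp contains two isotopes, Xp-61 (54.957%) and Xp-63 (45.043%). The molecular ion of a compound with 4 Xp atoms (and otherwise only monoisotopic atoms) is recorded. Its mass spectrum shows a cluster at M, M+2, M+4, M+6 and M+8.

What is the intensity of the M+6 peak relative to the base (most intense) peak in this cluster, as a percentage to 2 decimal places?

54.64%

(0.54957 + 0.45043)^4 gives M 0.0912, M+2 0.2991, M+4 0.3677, M+6 0.2009, M+8 0.0412; the largest is M+4.
P(M+4) = C(4,2) × 0.54957^2 × 0.45043^2 = 6 × 0.30202718 × 0.20288718 = 0.367665 (base)
P(M+6) = C(4,3) × 0.54957^1 × 0.45043^3 = 4 × 0.54957 × 0.09138647 = 0.200893
Relative intensity = 0.200893 / 0.367665 × 100 = 54.64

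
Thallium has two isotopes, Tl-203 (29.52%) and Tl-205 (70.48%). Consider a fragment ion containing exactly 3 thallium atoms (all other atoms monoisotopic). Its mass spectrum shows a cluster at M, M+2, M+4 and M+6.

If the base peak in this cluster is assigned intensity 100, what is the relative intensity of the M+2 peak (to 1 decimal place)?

Binomial terms of (0.2952 + 0.7048)^3: M 0.0257, M+2 0.1843, M+4 0.4399, M+6 0.3501 → M+4 is the base peak.
P(M+4) = C(3,2) × 0.2952^1 × 0.7048^2 = 3 × 0.2952 × 0.49674304 = 0.439916 (base)
P(M+2) = C(3,1) × 0.2952^2 × 0.7048^1 = 3 × 0.08714304 × 0.7048 = 0.184255
Relative intensity = 0.184255 / 0.439916 × 100 = 41.9

41.9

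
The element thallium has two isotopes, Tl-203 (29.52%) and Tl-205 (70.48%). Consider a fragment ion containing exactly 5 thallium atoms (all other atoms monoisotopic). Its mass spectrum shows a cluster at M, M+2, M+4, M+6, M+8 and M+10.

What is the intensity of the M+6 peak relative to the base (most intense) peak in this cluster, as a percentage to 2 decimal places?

Term probabilities: M 0.0022, M+2 0.0268, M+4 0.1278, M+6 0.3051, M+8 0.3642, M+10 0.1739. Base peak = M+8.
P(M+8) = C(5,4) × 0.2952^1 × 0.7048^4 = 5 × 0.2952 × 0.24675365 = 0.364208 (base)
P(M+6) = C(5,3) × 0.2952^2 × 0.7048^3 = 10 × 0.08714304 × 0.35010449 = 0.305092
Relative intensity = 0.305092 / 0.364208 × 100 = 83.77

83.77%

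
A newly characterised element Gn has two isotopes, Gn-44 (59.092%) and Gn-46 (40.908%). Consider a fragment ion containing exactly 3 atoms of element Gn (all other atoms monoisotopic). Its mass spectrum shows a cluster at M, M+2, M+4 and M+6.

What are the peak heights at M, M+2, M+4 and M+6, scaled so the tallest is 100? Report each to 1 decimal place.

The 3 Gn atoms are independent, so intensities follow the terms of (0.59092 + 0.40908)^3.
P(M) = 0.59092^3 = 0.206341
P(M+2) = 3 × 0.59092^2 × 0.40908^1 = 0.428536
P(M+4) = 3 × 0.59092^1 × 0.40908^2 = 0.296665
P(M+6) = 0.40908^3 = 0.068458
The M+2 peak is largest (0.428536); scaling to 100 gives 48.2 : 100.0 : 69.2 : 16.0.

48.2 : 100.0 : 69.2 : 16.0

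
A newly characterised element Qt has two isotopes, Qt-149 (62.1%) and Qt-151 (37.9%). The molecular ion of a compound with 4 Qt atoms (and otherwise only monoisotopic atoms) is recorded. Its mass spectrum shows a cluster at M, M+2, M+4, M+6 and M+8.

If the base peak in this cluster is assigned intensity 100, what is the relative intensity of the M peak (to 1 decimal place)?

(0.621 + 0.379)^4 gives M 0.1487, M+2 0.3631, M+4 0.3324, M+6 0.1352, M+8 0.0206; the largest is M+2.
P(M+2) = C(4,1) × 0.621^3 × 0.379^1 = 4 × 0.23948306 × 0.3790 = 0.363056 (base)
P(M) = C(4,0) × 0.621^4 × 0.379^0 = 1 × 0.14871898 × 1.0000 = 0.148719
Relative intensity = 0.148719 / 0.363056 × 100 = 41.0

41.0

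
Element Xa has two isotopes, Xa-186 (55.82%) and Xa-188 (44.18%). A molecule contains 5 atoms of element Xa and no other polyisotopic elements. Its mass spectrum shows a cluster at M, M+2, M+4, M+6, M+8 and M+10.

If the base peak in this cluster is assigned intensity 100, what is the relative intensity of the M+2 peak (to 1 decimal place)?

63.2

(0.5582 + 0.4418)^5 gives M 0.0542, M+2 0.2145, M+4 0.3395, M+6 0.2687, M+8 0.1063, M+10 0.0168; the largest is M+4.
P(M+4) = C(5,2) × 0.5582^3 × 0.4418^2 = 10 × 0.173928 × 0.19518724 = 0.339485 (base)
P(M+2) = C(5,1) × 0.5582^4 × 0.4418^1 = 5 × 0.09708661 × 0.4418 = 0.214464
Relative intensity = 0.214464 / 0.339485 × 100 = 63.2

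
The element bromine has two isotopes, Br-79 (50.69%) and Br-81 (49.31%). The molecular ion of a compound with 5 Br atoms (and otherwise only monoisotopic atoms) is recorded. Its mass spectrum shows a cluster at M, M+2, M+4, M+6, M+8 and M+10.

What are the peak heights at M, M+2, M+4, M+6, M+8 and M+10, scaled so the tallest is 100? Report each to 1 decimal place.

10.6 : 51.4 : 100.0 : 97.3 : 47.3 : 9.2

Expanding (0.5069 + 0.4931)^5:
P(M) = 0.5069^5 = 0.033467
P(M+2) = 5 × 0.5069^4 × 0.4931^1 = 0.162777
P(M+4) = 10 × 0.5069^3 × 0.4931^2 = 0.316692
P(M+6) = 10 × 0.5069^2 × 0.4931^3 = 0.308070
P(M+8) = 5 × 0.5069^1 × 0.4931^4 = 0.149842
P(M+10) = 0.4931^5 = 0.029152
The M+4 peak is largest (0.316692); scaling to 100 gives 10.6 : 51.4 : 100.0 : 97.3 : 47.3 : 9.2.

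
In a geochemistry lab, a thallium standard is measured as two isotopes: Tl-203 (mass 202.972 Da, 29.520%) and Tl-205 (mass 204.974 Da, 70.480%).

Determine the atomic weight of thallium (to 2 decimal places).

Weight each isotope mass by its fractional abundance: 0.29520 × 202.972 + 0.70480 × 204.974
= 59.9173 + 144.4657 = 204.3830 Da

204.38 Da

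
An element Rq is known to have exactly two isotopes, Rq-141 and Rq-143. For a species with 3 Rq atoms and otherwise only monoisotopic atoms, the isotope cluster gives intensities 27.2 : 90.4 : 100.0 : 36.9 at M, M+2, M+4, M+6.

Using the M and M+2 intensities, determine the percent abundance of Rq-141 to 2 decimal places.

Let p = fractional abundance of Rq-141. I(M+2)/I(M) = [C(3,1)·p^2·(1−p)] / p^3 = 3·(1−p)/p = 90.4/27.2 = 3.3235
(1−p)/p = 3.3235/3 = 1.1078  ⇒  p = 1/(1 + 1.1078) = 0.4744
Rq-141: 47.44%, Rq-143: 52.56%.

47.44%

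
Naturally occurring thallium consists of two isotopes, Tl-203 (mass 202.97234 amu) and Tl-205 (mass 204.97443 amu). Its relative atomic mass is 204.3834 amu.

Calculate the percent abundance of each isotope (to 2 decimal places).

Writing the weighted mean with unknown fraction x of Tl-203:
202.97234·x + 204.97443·(1 − x) = 204.3834
(202.97234 − 204.97443)·x = 204.3834 − 204.97443
x = -0.59103 / -2.00209 = 0.29521 → 29.52% Tl-203, 70.48% Tl-205.

Tl-203: 29.52%, Tl-205: 70.48%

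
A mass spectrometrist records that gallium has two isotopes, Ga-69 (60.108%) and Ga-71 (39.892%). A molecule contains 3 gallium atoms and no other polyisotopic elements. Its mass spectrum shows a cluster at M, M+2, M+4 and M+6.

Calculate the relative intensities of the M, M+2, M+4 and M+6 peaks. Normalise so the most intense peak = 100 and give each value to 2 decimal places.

The 3 Ga atoms are independent, so intensities follow the terms of (0.60108 + 0.39892)^3.
P(M) = 0.60108^3 = 0.217169
P(M+2) = 3 × 0.60108^2 × 0.39892^1 = 0.432386
P(M+4) = 3 × 0.60108^1 × 0.39892^2 = 0.286963
P(M+6) = 0.39892^3 = 0.063483
The M+2 peak is largest (0.432386); scaling to 100 gives 50.23 : 100.00 : 66.37 : 14.68.

50.23 : 100.00 : 66.37 : 14.68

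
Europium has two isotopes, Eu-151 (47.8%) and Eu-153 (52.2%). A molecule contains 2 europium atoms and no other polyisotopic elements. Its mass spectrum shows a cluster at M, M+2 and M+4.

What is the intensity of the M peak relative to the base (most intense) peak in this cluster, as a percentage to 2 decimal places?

Term probabilities: M 0.2285, M+2 0.4990, M+4 0.2725. Base peak = M+2.
P(M+2) = C(2,1) × 0.478^1 × 0.522^1 = 2 × 0.4780 × 0.5220 = 0.499032 (base)
P(M) = C(2,0) × 0.478^2 × 0.522^0 = 1 × 0.228484 × 1.0000 = 0.228484
Relative intensity = 0.228484 / 0.499032 × 100 = 45.79

45.79%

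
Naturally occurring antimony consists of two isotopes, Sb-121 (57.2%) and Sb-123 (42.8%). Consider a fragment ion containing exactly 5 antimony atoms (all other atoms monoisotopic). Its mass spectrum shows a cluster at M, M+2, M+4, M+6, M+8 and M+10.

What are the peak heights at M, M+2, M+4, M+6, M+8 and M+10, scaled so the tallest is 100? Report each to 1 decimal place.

17.9 : 66.8 : 100.0 : 74.8 : 28.0 : 4.2

The 5 Sb atoms are independent, so intensities follow the terms of (0.572 + 0.428)^5.
P(M) = 0.572^5 = 0.061232
P(M+2) = 5 × 0.572^4 × 0.428^1 = 0.229086
P(M+4) = 10 × 0.572^3 × 0.428^2 = 0.342827
P(M+6) = 10 × 0.572^2 × 0.428^3 = 0.256521
P(M+8) = 5 × 0.572^1 × 0.428^4 = 0.095971
P(M+10) = 0.428^5 = 0.014362
The M+4 peak is largest (0.342827); scaling to 100 gives 17.9 : 66.8 : 100.0 : 74.8 : 28.0 : 4.2.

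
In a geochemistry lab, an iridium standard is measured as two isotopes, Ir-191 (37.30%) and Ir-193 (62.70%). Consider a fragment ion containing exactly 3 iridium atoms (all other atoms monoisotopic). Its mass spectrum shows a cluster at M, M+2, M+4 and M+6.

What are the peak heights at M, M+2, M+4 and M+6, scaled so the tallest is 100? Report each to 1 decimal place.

11.8 : 59.5 : 100.0 : 56.0

Each Ir atom is independently Ir-191 (p = 0.3730) or Ir-193 (q = 0.6270); the cluster is the binomial expansion (p + q)^3.
P(M) = 0.3730^3 = 0.051895
P(M+2) = 3 × 0.3730^2 × 0.6270^1 = 0.261702
P(M+4) = 3 × 0.3730^1 × 0.6270^2 = 0.439911
P(M+6) = 0.6270^3 = 0.246492
The M+4 peak is largest (0.439911); scaling to 100 gives 11.8 : 59.5 : 100.0 : 56.0.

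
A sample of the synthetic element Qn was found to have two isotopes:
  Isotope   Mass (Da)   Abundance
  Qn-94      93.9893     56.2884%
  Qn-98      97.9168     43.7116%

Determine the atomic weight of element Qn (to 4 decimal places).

Average mass = Σ (abundance × isotope mass) = 0.562884 × 93.9893 + 0.437116 × 97.9168
= 52.90507 + 42.80100 = 95.70607 Da

95.7061 Da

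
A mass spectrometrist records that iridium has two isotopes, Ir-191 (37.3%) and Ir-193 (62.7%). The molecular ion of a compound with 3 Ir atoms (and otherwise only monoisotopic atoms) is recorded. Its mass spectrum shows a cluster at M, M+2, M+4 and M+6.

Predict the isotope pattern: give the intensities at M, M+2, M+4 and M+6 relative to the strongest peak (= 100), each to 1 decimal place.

Expanding (0.373 + 0.627)^3:
P(M) = 0.373^3 = 0.051895
P(M+2) = 3 × 0.373^2 × 0.627^1 = 0.261702
P(M+4) = 3 × 0.373^1 × 0.627^2 = 0.439911
P(M+6) = 0.627^3 = 0.246492
The M+4 peak is largest (0.439911); scaling to 100 gives 11.8 : 59.5 : 100.0 : 56.0.

11.8 : 59.5 : 100.0 : 56.0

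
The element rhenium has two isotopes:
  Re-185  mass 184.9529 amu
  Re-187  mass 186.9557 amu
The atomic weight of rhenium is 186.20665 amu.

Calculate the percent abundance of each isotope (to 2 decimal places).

Writing the weighted mean with unknown fraction x of Re-185:
184.9529·x + 186.9557·(1 − x) = 186.20665
(184.9529 − 186.9557)·x = 186.20665 − 186.9557
x = -0.74905 / -2.0028 = 0.37400 → 37.40% Re-185, 62.60% Re-187.

Re-185: 37.40%, Re-187: 62.60%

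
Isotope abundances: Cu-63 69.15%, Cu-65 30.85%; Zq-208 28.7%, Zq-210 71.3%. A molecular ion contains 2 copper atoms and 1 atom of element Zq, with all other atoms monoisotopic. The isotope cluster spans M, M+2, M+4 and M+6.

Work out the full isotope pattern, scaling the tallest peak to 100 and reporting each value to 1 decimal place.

29.6 : 100.0 : 71.5 : 14.6

Copper pattern (n=2): 0.47817225 : 0.4266555 : 0.09517225
Element Zq pattern (n=1): 0.2870 : 0.7130
Convolve the two distributions (both contribute in 2-u steps):
  M: 0.47817225×0.2870 = 0.137235
  M+2: 0.47817225×0.7130 + 0.4266555×0.2870 = 0.463387
  M+4: 0.4266555×0.7130 + 0.09517225×0.2870 = 0.331520
  M+6: 0.09517225×0.7130 = 0.067858
Scale to base peak (0.463387) = 100: 29.6 : 100.0 : 71.5 : 14.6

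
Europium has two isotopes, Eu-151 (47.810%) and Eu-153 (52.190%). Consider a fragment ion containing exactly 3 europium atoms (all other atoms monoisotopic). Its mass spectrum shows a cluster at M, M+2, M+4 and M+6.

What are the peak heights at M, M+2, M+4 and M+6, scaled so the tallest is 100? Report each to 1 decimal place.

28.0 : 91.6 : 100.0 : 36.4

Expanding (0.47810 + 0.52190)^3:
P(M) = 0.47810^3 = 0.109284
P(M+2) = 3 × 0.47810^2 × 0.52190^1 = 0.357887
P(M+4) = 3 × 0.47810^1 × 0.52190^2 = 0.390674
P(M+6) = 0.52190^3 = 0.142155
The M+4 peak is largest (0.390674); scaling to 100 gives 28.0 : 91.6 : 100.0 : 36.4.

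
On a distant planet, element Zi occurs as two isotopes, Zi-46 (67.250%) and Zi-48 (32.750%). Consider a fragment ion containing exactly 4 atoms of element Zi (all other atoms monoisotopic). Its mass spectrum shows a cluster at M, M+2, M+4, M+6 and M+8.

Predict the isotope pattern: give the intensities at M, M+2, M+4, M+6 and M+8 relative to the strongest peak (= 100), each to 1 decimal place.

Each Zi atom is independently Zi-46 (p = 0.67250) or Zi-48 (q = 0.32750); the cluster is the binomial expansion (p + q)^4.
P(M) = 0.67250^4 = 0.204536
P(M+2) = 4 × 0.67250^3 × 0.32750^1 = 0.398426
P(M+4) = 6 × 0.67250^2 × 0.32750^2 = 0.291044
P(M+6) = 4 × 0.67250^1 × 0.32750^3 = 0.094490
P(M+8) = 0.32750^4 = 0.011504
The M+2 peak is largest (0.398426); scaling to 100 gives 51.3 : 100.0 : 73.0 : 23.7 : 2.9.

51.3 : 100.0 : 73.0 : 23.7 : 2.9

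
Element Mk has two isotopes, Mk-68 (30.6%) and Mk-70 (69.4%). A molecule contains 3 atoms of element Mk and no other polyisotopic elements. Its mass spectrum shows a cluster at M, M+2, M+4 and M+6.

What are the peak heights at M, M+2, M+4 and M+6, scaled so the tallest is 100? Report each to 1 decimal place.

6.5 : 44.1 : 100.0 : 75.6

Expanding (0.306 + 0.694)^3:
P(M) = 0.306^3 = 0.028653
P(M+2) = 3 × 0.306^2 × 0.694^1 = 0.194950
P(M+4) = 3 × 0.306^1 × 0.694^2 = 0.442142
P(M+6) = 0.694^3 = 0.334255
The M+4 peak is largest (0.442142); scaling to 100 gives 6.5 : 44.1 : 100.0 : 75.6.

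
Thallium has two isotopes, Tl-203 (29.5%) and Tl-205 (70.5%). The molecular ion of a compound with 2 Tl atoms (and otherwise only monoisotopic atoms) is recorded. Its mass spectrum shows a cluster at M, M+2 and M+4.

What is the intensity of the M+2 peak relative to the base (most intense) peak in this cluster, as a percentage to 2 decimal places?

83.69%

(0.295 + 0.705)^2 gives M 0.0870, M+2 0.4160, M+4 0.4970; the largest is M+4.
P(M+4) = C(2,2) × 0.295^0 × 0.705^2 = 1 × 1.0000 × 0.497025 = 0.497025 (base)
P(M+2) = C(2,1) × 0.295^1 × 0.705^1 = 2 × 0.2950 × 0.7050 = 0.415950
Relative intensity = 0.415950 / 0.497025 × 100 = 83.69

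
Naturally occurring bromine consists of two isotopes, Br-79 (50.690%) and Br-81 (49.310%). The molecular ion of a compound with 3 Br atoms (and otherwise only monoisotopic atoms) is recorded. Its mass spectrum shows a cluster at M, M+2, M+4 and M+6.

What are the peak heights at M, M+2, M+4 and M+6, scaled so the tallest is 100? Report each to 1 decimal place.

The 3 Br atoms are independent, so intensities follow the terms of (0.50690 + 0.49310)^3.
P(M) = 0.50690^3 = 0.130247
P(M+2) = 3 × 0.50690^2 × 0.49310^1 = 0.380103
P(M+4) = 3 × 0.50690^1 × 0.49310^2 = 0.369755
P(M+6) = 0.49310^3 = 0.119896
The M+2 peak is largest (0.380103); scaling to 100 gives 34.3 : 100.0 : 97.3 : 31.5.

34.3 : 100.0 : 97.3 : 31.5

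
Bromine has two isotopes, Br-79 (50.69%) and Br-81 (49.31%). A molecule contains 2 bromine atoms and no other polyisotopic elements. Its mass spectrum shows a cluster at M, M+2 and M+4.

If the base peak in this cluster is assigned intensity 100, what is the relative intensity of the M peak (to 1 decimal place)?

51.4

Term probabilities: M 0.2569, M+2 0.4999, M+4 0.2431. Base peak = M+2.
P(M+2) = C(2,1) × 0.5069^1 × 0.4931^1 = 2 × 0.5069 × 0.4931 = 0.499905 (base)
P(M) = C(2,0) × 0.5069^2 × 0.4931^0 = 1 × 0.25694761 × 1.0000 = 0.256948
Relative intensity = 0.256948 / 0.499905 × 100 = 51.4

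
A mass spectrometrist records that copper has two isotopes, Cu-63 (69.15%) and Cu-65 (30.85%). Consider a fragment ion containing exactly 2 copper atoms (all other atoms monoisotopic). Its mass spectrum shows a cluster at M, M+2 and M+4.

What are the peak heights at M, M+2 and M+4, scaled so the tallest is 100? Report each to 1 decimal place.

The 2 Cu atoms are independent, so intensities follow the terms of (0.6915 + 0.3085)^2.
P(M) = 0.6915^2 = 0.478172
P(M+2) = 2 × 0.6915^1 × 0.3085^1 = 0.426656
P(M+4) = 0.3085^2 = 0.095172
The M peak is largest (0.478172); scaling to 100 gives 100.0 : 89.2 : 19.9.

100.0 : 89.2 : 19.9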